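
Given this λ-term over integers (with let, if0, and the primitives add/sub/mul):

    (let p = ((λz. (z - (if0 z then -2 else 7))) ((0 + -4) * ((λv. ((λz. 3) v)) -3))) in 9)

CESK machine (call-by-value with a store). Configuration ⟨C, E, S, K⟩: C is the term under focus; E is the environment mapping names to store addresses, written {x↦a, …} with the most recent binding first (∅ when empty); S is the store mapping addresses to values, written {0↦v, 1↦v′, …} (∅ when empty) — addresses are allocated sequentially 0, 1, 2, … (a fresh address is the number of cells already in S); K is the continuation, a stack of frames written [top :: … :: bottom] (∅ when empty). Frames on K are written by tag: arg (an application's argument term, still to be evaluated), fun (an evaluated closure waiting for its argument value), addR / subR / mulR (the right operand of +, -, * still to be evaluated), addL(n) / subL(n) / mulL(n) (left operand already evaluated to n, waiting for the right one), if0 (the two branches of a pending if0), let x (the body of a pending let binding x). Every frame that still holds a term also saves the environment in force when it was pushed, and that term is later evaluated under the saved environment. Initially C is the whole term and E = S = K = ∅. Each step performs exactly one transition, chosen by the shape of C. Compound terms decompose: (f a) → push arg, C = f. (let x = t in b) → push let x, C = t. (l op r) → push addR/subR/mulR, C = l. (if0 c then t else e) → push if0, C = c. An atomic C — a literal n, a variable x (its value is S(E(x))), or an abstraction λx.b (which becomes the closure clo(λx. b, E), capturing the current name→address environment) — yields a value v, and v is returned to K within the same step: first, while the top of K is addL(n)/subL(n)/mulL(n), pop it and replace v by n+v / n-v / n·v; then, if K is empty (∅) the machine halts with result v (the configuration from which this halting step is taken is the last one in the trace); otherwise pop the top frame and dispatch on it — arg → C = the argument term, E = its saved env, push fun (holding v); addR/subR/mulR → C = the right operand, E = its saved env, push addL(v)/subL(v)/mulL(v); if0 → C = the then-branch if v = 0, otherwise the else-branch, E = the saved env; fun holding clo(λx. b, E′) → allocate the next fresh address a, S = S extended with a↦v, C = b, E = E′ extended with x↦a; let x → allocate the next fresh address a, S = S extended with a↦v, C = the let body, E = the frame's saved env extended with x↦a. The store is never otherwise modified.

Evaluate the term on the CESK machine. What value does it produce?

Answer: 9

Derivation:
step 0: ⟨C=(let p = ((λz. (z - (if0 z then -2 else 7))) ((0 + -4) * ((λv. ((λz. 3) v)) -3))) in 9); E=∅; S=∅; K=∅⟩
step 1: ⟨C=((λz. (z - (if0 z then -2 else 7))) ((0 + -4) * ((λv. ((λz. 3) v)) -3))); E=∅; S=∅; K=[let p]⟩
step 2: ⟨C=(λz. (z - (if0 z then -2 else 7))); E=∅; S=∅; K=[arg :: let p]⟩
step 3: ⟨C=((0 + -4) * ((λv. ((λz. 3) v)) -3)); E=∅; S=∅; K=[fun :: let p]⟩
step 4: ⟨C=(0 + -4); E=∅; S=∅; K=[mulR :: fun :: let p]⟩
step 5: ⟨C=0; E=∅; S=∅; K=[addR :: mulR :: fun :: let p]⟩
step 6: ⟨C=-4; E=∅; S=∅; K=[addL(0) :: mulR :: fun :: let p]⟩
step 7: ⟨C=((λv. ((λz. 3) v)) -3); E=∅; S=∅; K=[mulL(-4) :: fun :: let p]⟩
step 8: ⟨C=(λv. ((λz. 3) v)); E=∅; S=∅; K=[arg :: mulL(-4) :: fun :: let p]⟩
step 9: ⟨C=-3; E=∅; S=∅; K=[fun :: mulL(-4) :: fun :: let p]⟩
step 10: ⟨C=((λz. 3) v); E={v↦0}; S={0↦-3}; K=[mulL(-4) :: fun :: let p]⟩
step 11: ⟨C=(λz. 3); E={v↦0}; S={0↦-3}; K=[arg :: mulL(-4) :: fun :: let p]⟩
step 12: ⟨C=v; E={v↦0}; S={0↦-3}; K=[fun :: mulL(-4) :: fun :: let p]⟩
step 13: ⟨C=3; E={z↦1, v↦0}; S={0↦-3, 1↦-3}; K=[mulL(-4) :: fun :: let p]⟩
step 14: ⟨C=(z - (if0 z then -2 else 7)); E={z↦2}; S={0↦-3, 1↦-3, 2↦-12}; K=[let p]⟩
step 15: ⟨C=z; E={z↦2}; S={0↦-3, 1↦-3, 2↦-12}; K=[subR :: let p]⟩
step 16: ⟨C=(if0 z then -2 else 7); E={z↦2}; S={0↦-3, 1↦-3, 2↦-12}; K=[subL(-12) :: let p]⟩
step 17: ⟨C=z; E={z↦2}; S={0↦-3, 1↦-3, 2↦-12}; K=[if0 :: subL(-12) :: let p]⟩
step 18: ⟨C=7; E={z↦2}; S={0↦-3, 1↦-3, 2↦-12}; K=[subL(-12) :: let p]⟩
step 19: ⟨C=9; E={p↦3}; S={0↦-3, 1↦-3, 2↦-12, 3↦-19}; K=∅⟩
→ final value 9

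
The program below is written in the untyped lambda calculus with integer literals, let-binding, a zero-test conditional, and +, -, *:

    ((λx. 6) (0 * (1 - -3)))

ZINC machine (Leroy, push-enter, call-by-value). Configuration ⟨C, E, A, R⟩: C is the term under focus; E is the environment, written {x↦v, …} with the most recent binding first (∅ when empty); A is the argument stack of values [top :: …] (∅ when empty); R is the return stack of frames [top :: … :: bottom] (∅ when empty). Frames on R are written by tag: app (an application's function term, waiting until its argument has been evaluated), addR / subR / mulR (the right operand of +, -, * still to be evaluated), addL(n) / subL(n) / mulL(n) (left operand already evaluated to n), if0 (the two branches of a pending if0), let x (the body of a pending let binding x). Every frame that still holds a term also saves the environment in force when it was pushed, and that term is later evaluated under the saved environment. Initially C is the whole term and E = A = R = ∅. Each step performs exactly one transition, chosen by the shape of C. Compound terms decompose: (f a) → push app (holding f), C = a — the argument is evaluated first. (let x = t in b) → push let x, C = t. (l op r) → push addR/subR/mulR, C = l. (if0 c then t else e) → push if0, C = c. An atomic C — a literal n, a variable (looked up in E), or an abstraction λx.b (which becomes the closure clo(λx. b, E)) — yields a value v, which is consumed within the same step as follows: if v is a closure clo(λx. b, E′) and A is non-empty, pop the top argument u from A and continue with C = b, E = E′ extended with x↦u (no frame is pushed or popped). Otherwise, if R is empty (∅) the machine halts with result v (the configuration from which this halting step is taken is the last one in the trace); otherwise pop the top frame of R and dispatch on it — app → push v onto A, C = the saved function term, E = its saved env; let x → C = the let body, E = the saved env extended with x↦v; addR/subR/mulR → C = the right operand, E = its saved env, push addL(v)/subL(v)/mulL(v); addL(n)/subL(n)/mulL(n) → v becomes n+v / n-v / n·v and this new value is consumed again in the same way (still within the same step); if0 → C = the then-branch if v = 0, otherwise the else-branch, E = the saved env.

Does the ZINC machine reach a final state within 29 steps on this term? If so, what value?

[0] ⟨C=((λx. 6) (0 * (1 - -3))); E=∅; A=∅; R=∅⟩
[1] ⟨C=(0 * (1 - -3)); E=∅; A=∅; R=[app]⟩
[2] ⟨C=0; E=∅; A=∅; R=[mulR :: app]⟩
[3] ⟨C=(1 - -3); E=∅; A=∅; R=[mulL(0) :: app]⟩
[4] ⟨C=1; E=∅; A=∅; R=[subR :: mulL(0) :: app]⟩
[5] ⟨C=-3; E=∅; A=∅; R=[subL(1) :: mulL(0) :: app]⟩
[6] ⟨C=(λx. 6); E=∅; A=[0]; R=∅⟩
[7] ⟨C=6; E={x↦0}; A=∅; R=∅⟩
→ final value 6

Answer: 6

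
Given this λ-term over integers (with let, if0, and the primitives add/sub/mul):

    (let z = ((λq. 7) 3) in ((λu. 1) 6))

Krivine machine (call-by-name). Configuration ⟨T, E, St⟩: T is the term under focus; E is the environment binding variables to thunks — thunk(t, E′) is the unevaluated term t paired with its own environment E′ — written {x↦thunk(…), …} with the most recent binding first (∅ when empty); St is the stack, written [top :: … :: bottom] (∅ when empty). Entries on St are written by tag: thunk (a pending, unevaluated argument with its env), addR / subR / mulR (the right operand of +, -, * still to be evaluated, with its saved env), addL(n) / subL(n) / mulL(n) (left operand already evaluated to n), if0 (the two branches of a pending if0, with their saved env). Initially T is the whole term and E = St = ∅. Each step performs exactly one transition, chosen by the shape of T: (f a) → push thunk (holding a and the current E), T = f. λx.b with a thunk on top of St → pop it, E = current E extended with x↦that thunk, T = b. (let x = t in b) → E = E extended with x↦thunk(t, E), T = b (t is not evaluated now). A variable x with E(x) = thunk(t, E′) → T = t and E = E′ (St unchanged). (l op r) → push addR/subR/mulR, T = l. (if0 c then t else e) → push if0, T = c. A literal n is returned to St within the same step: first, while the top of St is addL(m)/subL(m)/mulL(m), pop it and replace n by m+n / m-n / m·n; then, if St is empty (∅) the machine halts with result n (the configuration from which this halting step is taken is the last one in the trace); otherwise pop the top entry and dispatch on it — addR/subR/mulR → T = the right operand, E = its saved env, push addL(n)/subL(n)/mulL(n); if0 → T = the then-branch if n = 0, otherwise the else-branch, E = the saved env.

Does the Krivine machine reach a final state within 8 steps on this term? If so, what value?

Answer: 1

Machine steps:
[0] ⟨T=(let z = ((λq. 7) 3) in ((λu. 1) 6)); E=∅; St=∅⟩
[1] ⟨T=((λu. 1) 6); E={z↦thunk(((λq. 7) 3), ∅)}; St=∅⟩
[2] ⟨T=(λu. 1); E={z↦thunk(((λq. 7) 3), ∅)}; St=[thunk]⟩
[3] ⟨T=1; E={u↦thunk(6, {z↦thunk(((λq. 7) 3), ∅)}), z↦thunk(((λq. 7) 3), ∅)}; St=∅⟩
→ final value 1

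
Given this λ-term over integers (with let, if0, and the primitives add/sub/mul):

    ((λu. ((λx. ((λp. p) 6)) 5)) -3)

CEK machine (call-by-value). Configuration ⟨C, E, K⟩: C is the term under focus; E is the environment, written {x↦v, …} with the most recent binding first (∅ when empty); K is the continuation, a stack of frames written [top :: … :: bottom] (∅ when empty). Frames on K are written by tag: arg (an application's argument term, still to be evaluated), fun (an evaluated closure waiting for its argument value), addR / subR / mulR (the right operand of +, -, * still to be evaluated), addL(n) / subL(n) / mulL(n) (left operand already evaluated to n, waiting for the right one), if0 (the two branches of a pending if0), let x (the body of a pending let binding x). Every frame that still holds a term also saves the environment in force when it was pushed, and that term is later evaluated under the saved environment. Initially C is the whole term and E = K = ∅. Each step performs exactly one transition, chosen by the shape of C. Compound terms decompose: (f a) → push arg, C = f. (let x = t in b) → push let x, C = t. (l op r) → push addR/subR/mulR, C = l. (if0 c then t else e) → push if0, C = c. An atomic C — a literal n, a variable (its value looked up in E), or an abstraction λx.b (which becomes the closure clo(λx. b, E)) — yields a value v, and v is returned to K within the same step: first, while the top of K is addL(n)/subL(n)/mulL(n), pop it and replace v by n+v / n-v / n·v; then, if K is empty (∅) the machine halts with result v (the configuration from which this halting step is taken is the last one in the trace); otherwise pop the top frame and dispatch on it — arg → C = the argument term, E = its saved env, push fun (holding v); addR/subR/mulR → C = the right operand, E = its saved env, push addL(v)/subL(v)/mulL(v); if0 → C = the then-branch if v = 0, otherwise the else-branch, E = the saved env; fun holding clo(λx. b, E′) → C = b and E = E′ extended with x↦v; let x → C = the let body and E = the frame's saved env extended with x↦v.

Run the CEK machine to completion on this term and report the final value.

0. ⟨C=((λu. ((λx. ((λp. p) 6)) 5)) -3); E=∅; K=∅⟩
1. ⟨C=(λu. ((λx. ((λp. p) 6)) 5)); E=∅; K=[arg]⟩
2. ⟨C=-3; E=∅; K=[fun]⟩
3. ⟨C=((λx. ((λp. p) 6)) 5); E={u↦-3}; K=∅⟩
4. ⟨C=(λx. ((λp. p) 6)); E={u↦-3}; K=[arg]⟩
5. ⟨C=5; E={u↦-3}; K=[fun]⟩
6. ⟨C=((λp. p) 6); E={x↦5, u↦-3}; K=∅⟩
7. ⟨C=(λp. p); E={x↦5, u↦-3}; K=[arg]⟩
8. ⟨C=6; E={x↦5, u↦-3}; K=[fun]⟩
9. ⟨C=p; E={p↦6, x↦5, u↦-3}; K=∅⟩
→ final value 6

Answer: 6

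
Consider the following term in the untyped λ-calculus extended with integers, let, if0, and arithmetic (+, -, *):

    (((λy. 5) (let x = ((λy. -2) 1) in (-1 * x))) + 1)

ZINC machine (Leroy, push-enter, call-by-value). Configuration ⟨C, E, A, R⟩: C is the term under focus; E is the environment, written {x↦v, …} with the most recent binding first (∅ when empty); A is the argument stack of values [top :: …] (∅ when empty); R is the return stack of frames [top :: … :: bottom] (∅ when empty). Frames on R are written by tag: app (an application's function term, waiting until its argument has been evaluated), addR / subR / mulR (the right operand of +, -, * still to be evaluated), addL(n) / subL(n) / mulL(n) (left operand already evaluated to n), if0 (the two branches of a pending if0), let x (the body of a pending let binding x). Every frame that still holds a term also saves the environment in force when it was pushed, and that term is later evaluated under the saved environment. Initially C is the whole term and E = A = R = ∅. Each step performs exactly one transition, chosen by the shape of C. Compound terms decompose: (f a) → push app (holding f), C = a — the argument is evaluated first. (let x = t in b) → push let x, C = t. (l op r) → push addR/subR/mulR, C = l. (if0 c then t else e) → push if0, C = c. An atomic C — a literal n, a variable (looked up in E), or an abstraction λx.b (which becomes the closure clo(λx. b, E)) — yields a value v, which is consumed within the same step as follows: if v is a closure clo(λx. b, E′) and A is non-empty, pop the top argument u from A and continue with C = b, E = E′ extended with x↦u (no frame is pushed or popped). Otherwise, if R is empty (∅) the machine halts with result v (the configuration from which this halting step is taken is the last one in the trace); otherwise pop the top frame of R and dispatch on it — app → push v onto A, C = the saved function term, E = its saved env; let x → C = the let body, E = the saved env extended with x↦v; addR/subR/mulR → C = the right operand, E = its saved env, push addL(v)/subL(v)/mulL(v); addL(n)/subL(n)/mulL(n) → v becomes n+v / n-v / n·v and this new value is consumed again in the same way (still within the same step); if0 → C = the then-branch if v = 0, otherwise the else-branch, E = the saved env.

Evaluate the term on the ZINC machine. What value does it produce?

Answer: 6

Machine steps:
step 0: <C=(((λy. 5) (let x = ((λy. -2) 1) in (-1 * x))) + 1), E=∅, A=∅, R=∅>
step 1: <C=((λy. 5) (let x = ((λy. -2) 1) in (-1 * x))), E=∅, A=∅, R=[addR]>
step 2: <C=(let x = ((λy. -2) 1) in (-1 * x)), E=∅, A=∅, R=[app :: addR]>
step 3: <C=((λy. -2) 1), E=∅, A=∅, R=[let x :: app :: addR]>
step 4: <C=1, E=∅, A=∅, R=[app :: let x :: app :: addR]>
step 5: <C=(λy. -2), E=∅, A=[1], R=[let x :: app :: addR]>
step 6: <C=-2, E={y↦1}, A=∅, R=[let x :: app :: addR]>
step 7: <C=(-1 * x), E={x↦-2}, A=∅, R=[app :: addR]>
step 8: <C=-1, E={x↦-2}, A=∅, R=[mulR :: app :: addR]>
step 9: <C=x, E={x↦-2}, A=∅, R=[mulL(-1) :: app :: addR]>
step 10: <C=(λy. 5), E=∅, A=[2], R=[addR]>
step 11: <C=5, E={y↦2}, A=∅, R=[addR]>
step 12: <C=1, E=∅, A=∅, R=[addL(5)]>
→ final value 6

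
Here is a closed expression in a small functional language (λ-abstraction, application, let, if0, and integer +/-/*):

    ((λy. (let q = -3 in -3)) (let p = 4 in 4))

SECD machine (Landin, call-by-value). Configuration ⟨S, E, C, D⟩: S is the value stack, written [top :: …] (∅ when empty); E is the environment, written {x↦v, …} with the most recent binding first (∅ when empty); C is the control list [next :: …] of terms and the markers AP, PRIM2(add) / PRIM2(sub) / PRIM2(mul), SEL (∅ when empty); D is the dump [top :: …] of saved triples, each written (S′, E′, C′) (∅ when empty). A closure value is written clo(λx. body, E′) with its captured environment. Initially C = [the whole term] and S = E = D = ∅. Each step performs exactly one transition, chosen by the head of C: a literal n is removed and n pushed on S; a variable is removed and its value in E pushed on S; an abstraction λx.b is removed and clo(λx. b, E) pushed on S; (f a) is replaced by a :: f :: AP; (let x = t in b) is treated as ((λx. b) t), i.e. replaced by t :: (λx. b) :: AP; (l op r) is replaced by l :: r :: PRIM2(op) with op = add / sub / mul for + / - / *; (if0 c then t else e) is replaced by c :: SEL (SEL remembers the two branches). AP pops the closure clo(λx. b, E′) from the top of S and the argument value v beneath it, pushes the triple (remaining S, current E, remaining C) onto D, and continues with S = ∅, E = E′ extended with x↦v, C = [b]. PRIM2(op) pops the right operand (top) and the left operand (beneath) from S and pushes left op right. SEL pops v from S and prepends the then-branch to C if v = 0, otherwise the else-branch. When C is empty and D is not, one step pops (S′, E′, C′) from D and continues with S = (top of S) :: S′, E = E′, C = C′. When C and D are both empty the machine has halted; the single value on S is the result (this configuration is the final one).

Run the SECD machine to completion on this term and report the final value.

t=0: ⟨S=∅; E=∅; C=[((λy. (let q = -3 in -3)) (let p = 4 in 4))]; D=∅⟩
t=1: ⟨S=∅; E=∅; C=[(let p = 4 in 4) :: (λy. (let q = -3 in -3)) :: AP]; D=∅⟩
t=2: ⟨S=∅; E=∅; C=[4 :: (λp. 4) :: AP :: (λy. (let q = -3 in -3)) :: AP]; D=∅⟩
t=3: ⟨S=[4]; E=∅; C=[(λp. 4) :: AP :: (λy. (let q = -3 in -3)) :: AP]; D=∅⟩
t=4: ⟨S=[clo(λp. 4, ∅) :: 4]; E=∅; C=[AP :: (λy. (let q = -3 in -3)) :: AP]; D=∅⟩
t=5: ⟨S=∅; E={p↦4}; C=[4]; D=[(∅, ∅, [(λy. (let q = -3 in -3)) :: AP])]⟩
t=6: ⟨S=[4]; E={p↦4}; C=∅; D=[(∅, ∅, [(λy. (let q = -3 in -3)) :: AP])]⟩
t=7: ⟨S=[4]; E=∅; C=[(λy. (let q = -3 in -3)) :: AP]; D=∅⟩
t=8: ⟨S=[clo(λy. (let q = -3 in -3), ∅) :: 4]; E=∅; C=[AP]; D=∅⟩
t=9: ⟨S=∅; E={y↦4}; C=[(let q = -3 in -3)]; D=[(∅, ∅, ∅)]⟩
t=10: ⟨S=∅; E={y↦4}; C=[-3 :: (λq. -3) :: AP]; D=[(∅, ∅, ∅)]⟩
t=11: ⟨S=[-3]; E={y↦4}; C=[(λq. -3) :: AP]; D=[(∅, ∅, ∅)]⟩
t=12: ⟨S=[clo(λq. -3, {y↦4}) :: -3]; E={y↦4}; C=[AP]; D=[(∅, ∅, ∅)]⟩
t=13: ⟨S=∅; E={q↦-3, y↦4}; C=[-3]; D=[(∅, {y↦4}, ∅) :: (∅, ∅, ∅)]⟩
t=14: ⟨S=[-3]; E={q↦-3, y↦4}; C=∅; D=[(∅, {y↦4}, ∅) :: (∅, ∅, ∅)]⟩
t=15: ⟨S=[-3]; E={y↦4}; C=∅; D=[(∅, ∅, ∅)]⟩
t=16: ⟨S=[-3]; E=∅; C=∅; D=∅⟩
→ final value -3

Answer: -3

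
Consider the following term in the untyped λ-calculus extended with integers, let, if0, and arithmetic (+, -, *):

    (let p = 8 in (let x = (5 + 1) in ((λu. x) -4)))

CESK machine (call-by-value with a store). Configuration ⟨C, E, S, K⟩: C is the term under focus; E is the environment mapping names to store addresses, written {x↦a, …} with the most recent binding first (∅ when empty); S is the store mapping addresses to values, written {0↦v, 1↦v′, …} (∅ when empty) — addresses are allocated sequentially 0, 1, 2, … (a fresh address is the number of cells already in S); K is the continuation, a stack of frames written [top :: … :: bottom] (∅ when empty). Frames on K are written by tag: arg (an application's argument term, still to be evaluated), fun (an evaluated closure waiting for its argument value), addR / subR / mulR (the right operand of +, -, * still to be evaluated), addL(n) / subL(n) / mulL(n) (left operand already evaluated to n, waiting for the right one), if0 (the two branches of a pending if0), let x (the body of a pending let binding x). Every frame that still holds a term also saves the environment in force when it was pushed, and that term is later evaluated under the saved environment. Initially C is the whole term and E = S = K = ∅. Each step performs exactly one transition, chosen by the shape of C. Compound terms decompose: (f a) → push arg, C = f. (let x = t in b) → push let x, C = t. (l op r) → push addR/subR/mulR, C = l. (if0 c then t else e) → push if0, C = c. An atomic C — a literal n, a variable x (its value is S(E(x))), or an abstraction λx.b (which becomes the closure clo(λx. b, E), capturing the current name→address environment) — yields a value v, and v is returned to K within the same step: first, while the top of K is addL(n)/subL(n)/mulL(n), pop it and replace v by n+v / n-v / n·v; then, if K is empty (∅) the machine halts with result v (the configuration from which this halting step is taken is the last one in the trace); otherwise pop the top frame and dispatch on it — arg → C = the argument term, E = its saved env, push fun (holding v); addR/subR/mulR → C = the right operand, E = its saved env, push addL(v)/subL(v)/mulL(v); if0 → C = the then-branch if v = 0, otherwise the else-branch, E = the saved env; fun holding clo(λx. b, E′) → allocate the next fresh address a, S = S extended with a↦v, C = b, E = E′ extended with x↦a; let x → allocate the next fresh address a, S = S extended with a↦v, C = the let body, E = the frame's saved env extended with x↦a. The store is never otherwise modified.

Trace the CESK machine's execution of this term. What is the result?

step 0: ⟨C=(let p = 8 in (let x = (5 + 1) in ((λu. x) -4))); E=∅; S=∅; K=∅⟩
step 1: ⟨C=8; E=∅; S=∅; K=[let p]⟩
step 2: ⟨C=(let x = (5 + 1) in ((λu. x) -4)); E={p↦0}; S={0↦8}; K=∅⟩
step 3: ⟨C=(5 + 1); E={p↦0}; S={0↦8}; K=[let x]⟩
step 4: ⟨C=5; E={p↦0}; S={0↦8}; K=[addR :: let x]⟩
step 5: ⟨C=1; E={p↦0}; S={0↦8}; K=[addL(5) :: let x]⟩
step 6: ⟨C=((λu. x) -4); E={x↦1, p↦0}; S={0↦8, 1↦6}; K=∅⟩
step 7: ⟨C=(λu. x); E={x↦1, p↦0}; S={0↦8, 1↦6}; K=[arg]⟩
step 8: ⟨C=-4; E={x↦1, p↦0}; S={0↦8, 1↦6}; K=[fun]⟩
step 9: ⟨C=x; E={u↦2, x↦1, p↦0}; S={0↦8, 1↦6, 2↦-4}; K=∅⟩
→ final value 6

Answer: 6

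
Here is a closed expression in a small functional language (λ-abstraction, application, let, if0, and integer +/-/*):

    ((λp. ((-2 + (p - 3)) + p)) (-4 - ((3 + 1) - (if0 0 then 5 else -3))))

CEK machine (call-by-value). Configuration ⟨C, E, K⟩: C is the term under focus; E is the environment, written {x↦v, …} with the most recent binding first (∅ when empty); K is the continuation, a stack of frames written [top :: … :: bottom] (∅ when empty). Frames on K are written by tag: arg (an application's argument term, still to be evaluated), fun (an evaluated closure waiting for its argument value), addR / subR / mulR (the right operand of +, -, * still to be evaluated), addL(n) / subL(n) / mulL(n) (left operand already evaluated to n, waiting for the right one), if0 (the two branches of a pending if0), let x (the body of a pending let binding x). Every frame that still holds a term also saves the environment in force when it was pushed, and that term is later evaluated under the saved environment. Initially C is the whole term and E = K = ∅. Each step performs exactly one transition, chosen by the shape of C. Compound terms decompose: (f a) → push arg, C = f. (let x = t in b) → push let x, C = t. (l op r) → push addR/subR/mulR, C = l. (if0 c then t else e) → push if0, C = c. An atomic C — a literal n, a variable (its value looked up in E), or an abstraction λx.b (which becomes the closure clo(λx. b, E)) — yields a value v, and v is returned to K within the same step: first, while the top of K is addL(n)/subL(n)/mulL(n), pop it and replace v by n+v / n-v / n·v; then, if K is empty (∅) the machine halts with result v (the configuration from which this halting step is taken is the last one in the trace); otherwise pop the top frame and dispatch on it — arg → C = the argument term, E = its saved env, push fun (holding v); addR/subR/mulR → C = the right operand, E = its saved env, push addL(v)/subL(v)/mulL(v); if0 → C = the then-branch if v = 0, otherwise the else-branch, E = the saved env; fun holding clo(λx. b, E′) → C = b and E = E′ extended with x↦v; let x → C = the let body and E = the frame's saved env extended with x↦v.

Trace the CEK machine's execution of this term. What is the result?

Answer: -11

Machine steps:
0. ⟨C=((λp. ((-2 + (p - 3)) + p)) (-4 - ((3 + 1) - (if0 0 then 5 else -3)))); E=∅; K=∅⟩
1. ⟨C=(λp. ((-2 + (p - 3)) + p)); E=∅; K=[arg]⟩
2. ⟨C=(-4 - ((3 + 1) - (if0 0 then 5 else -3))); E=∅; K=[fun]⟩
3. ⟨C=-4; E=∅; K=[subR :: fun]⟩
4. ⟨C=((3 + 1) - (if0 0 then 5 else -3)); E=∅; K=[subL(-4) :: fun]⟩
5. ⟨C=(3 + 1); E=∅; K=[subR :: subL(-4) :: fun]⟩
6. ⟨C=3; E=∅; K=[addR :: subR :: subL(-4) :: fun]⟩
7. ⟨C=1; E=∅; K=[addL(3) :: subR :: subL(-4) :: fun]⟩
8. ⟨C=(if0 0 then 5 else -3); E=∅; K=[subL(4) :: subL(-4) :: fun]⟩
9. ⟨C=0; E=∅; K=[if0 :: subL(4) :: subL(-4) :: fun]⟩
10. ⟨C=5; E=∅; K=[subL(4) :: subL(-4) :: fun]⟩
11. ⟨C=((-2 + (p - 3)) + p); E={p↦-3}; K=∅⟩
12. ⟨C=(-2 + (p - 3)); E={p↦-3}; K=[addR]⟩
13. ⟨C=-2; E={p↦-3}; K=[addR :: addR]⟩
14. ⟨C=(p - 3); E={p↦-3}; K=[addL(-2) :: addR]⟩
15. ⟨C=p; E={p↦-3}; K=[subR :: addL(-2) :: addR]⟩
16. ⟨C=3; E={p↦-3}; K=[subL(-3) :: addL(-2) :: addR]⟩
17. ⟨C=p; E={p↦-3}; K=[addL(-8)]⟩
→ final value -11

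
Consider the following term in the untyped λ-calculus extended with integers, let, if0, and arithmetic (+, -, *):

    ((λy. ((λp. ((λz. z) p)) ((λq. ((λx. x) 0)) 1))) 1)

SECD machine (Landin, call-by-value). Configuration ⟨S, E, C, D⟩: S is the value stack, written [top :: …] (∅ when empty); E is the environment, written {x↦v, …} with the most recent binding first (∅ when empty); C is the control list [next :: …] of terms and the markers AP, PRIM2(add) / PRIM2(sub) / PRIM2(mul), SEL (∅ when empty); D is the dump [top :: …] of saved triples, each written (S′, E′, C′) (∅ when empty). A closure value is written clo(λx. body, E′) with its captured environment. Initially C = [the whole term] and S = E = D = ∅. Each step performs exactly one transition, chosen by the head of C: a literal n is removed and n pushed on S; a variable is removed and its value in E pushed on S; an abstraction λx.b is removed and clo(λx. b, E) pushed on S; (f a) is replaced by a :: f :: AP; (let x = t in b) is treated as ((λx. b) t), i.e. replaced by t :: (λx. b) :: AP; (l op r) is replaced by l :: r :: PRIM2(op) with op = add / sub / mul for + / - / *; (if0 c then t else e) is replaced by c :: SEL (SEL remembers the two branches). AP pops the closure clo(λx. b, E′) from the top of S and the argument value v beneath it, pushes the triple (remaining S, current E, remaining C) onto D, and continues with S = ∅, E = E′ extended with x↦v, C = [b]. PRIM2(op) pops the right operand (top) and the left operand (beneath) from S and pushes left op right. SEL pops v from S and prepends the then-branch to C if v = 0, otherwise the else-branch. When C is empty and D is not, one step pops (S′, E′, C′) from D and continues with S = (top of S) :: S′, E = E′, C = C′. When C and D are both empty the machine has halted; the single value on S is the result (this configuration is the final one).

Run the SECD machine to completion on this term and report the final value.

Answer: 0

Derivation:
0. ⟨S=∅; E=∅; C=[((λy. ((λp. ((λz. z) p)) ((λq. ((λx. x) 0)) 1))) 1)]; D=∅⟩
1. ⟨S=∅; E=∅; C=[1 :: (λy. ((λp. ((λz. z) p)) ((λq. ((λx. x) 0)) 1))) :: AP]; D=∅⟩
2. ⟨S=[1]; E=∅; C=[(λy. ((λp. ((λz. z) p)) ((λq. ((λx. x) 0)) 1))) :: AP]; D=∅⟩
3. ⟨S=[clo(λy. ((λp. ((λz. z) p)) ((λq. ((λx. x) 0)) 1)), ∅) :: 1]; E=∅; C=[AP]; D=∅⟩
4. ⟨S=∅; E={y↦1}; C=[((λp. ((λz. z) p)) ((λq. ((λx. x) 0)) 1))]; D=[(∅, ∅, ∅)]⟩
5. ⟨S=∅; E={y↦1}; C=[((λq. ((λx. x) 0)) 1) :: (λp. ((λz. z) p)) :: AP]; D=[(∅, ∅, ∅)]⟩
6. ⟨S=∅; E={y↦1}; C=[1 :: (λq. ((λx. x) 0)) :: AP :: (λp. ((λz. z) p)) :: AP]; D=[(∅, ∅, ∅)]⟩
7. ⟨S=[1]; E={y↦1}; C=[(λq. ((λx. x) 0)) :: AP :: (λp. ((λz. z) p)) :: AP]; D=[(∅, ∅, ∅)]⟩
8. ⟨S=[clo(λq. ((λx. x) 0), {y↦1}) :: 1]; E={y↦1}; C=[AP :: (λp. ((λz. z) p)) :: AP]; D=[(∅, ∅, ∅)]⟩
9. ⟨S=∅; E={q↦1, y↦1}; C=[((λx. x) 0)]; D=[(∅, {y↦1}, [(λp. ((λz. z) p)) :: AP]) :: (∅, ∅, ∅)]⟩
10. ⟨S=∅; E={q↦1, y↦1}; C=[0 :: (λx. x) :: AP]; D=[(∅, {y↦1}, [(λp. ((λz. z) p)) :: AP]) :: (∅, ∅, ∅)]⟩
11. ⟨S=[0]; E={q↦1, y↦1}; C=[(λx. x) :: AP]; D=[(∅, {y↦1}, [(λp. ((λz. z) p)) :: AP]) :: (∅, ∅, ∅)]⟩
12. ⟨S=[clo(λx. x, {q↦1, y↦1}) :: 0]; E={q↦1, y↦1}; C=[AP]; D=[(∅, {y↦1}, [(λp. ((λz. z) p)) :: AP]) :: (∅, ∅, ∅)]⟩
13. ⟨S=∅; E={x↦0, q↦1, y↦1}; C=[x]; D=[(∅, {q↦1, y↦1}, ∅) :: (∅, {y↦1}, [(λp. ((λz. z) p)) :: AP]) :: (∅, ∅, ∅)]⟩
14. ⟨S=[0]; E={x↦0, q↦1, y↦1}; C=∅; D=[(∅, {q↦1, y↦1}, ∅) :: (∅, {y↦1}, [(λp. ((λz. z) p)) :: AP]) :: (∅, ∅, ∅)]⟩
15. ⟨S=[0]; E={q↦1, y↦1}; C=∅; D=[(∅, {y↦1}, [(λp. ((λz. z) p)) :: AP]) :: (∅, ∅, ∅)]⟩
16. ⟨S=[0]; E={y↦1}; C=[(λp. ((λz. z) p)) :: AP]; D=[(∅, ∅, ∅)]⟩
17. ⟨S=[clo(λp. ((λz. z) p), {y↦1}) :: 0]; E={y↦1}; C=[AP]; D=[(∅, ∅, ∅)]⟩
18. ⟨S=∅; E={p↦0, y↦1}; C=[((λz. z) p)]; D=[(∅, {y↦1}, ∅) :: (∅, ∅, ∅)]⟩
19. ⟨S=∅; E={p↦0, y↦1}; C=[p :: (λz. z) :: AP]; D=[(∅, {y↦1}, ∅) :: (∅, ∅, ∅)]⟩
20. ⟨S=[0]; E={p↦0, y↦1}; C=[(λz. z) :: AP]; D=[(∅, {y↦1}, ∅) :: (∅, ∅, ∅)]⟩
21. ⟨S=[clo(λz. z, {p↦0, y↦1}) :: 0]; E={p↦0, y↦1}; C=[AP]; D=[(∅, {y↦1}, ∅) :: (∅, ∅, ∅)]⟩
22. ⟨S=∅; E={z↦0, p↦0, y↦1}; C=[z]; D=[(∅, {p↦0, y↦1}, ∅) :: (∅, {y↦1}, ∅) :: (∅, ∅, ∅)]⟩
23. ⟨S=[0]; E={z↦0, p↦0, y↦1}; C=∅; D=[(∅, {p↦0, y↦1}, ∅) :: (∅, {y↦1}, ∅) :: (∅, ∅, ∅)]⟩
24. ⟨S=[0]; E={p↦0, y↦1}; C=∅; D=[(∅, {y↦1}, ∅) :: (∅, ∅, ∅)]⟩
25. ⟨S=[0]; E={y↦1}; C=∅; D=[(∅, ∅, ∅)]⟩
26. ⟨S=[0]; E=∅; C=∅; D=∅⟩
→ final value 0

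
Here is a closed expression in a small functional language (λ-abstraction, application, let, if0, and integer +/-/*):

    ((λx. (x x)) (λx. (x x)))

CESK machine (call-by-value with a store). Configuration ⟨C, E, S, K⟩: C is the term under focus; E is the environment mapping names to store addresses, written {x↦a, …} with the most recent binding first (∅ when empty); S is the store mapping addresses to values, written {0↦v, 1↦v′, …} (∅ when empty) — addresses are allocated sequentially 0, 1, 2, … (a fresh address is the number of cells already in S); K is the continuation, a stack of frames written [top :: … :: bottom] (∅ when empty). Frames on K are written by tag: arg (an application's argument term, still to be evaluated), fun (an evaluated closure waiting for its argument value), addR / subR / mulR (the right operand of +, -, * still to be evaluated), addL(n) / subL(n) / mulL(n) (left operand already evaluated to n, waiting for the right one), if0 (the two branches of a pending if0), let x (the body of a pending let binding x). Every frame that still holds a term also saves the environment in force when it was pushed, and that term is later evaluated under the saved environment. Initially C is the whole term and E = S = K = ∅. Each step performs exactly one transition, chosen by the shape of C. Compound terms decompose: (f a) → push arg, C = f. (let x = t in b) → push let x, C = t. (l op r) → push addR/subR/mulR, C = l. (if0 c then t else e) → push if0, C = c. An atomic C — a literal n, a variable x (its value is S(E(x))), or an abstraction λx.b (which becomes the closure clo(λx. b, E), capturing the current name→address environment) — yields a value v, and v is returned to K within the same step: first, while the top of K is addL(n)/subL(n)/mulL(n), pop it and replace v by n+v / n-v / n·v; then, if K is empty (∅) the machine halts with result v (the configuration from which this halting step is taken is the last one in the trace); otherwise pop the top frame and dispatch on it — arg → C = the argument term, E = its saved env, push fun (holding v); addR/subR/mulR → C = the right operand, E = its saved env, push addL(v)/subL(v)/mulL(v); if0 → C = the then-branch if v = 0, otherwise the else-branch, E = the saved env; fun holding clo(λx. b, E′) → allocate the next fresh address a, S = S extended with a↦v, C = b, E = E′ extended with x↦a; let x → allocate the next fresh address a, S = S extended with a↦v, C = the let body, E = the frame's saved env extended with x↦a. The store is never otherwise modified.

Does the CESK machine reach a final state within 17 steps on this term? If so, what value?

[0] <C=((λx. (x x)) (λx. (x x))), E=∅, S=∅, K=∅>
[1] <C=(λx. (x x)), E=∅, S=∅, K=[arg]>
[2] <C=(λx. (x x)), E=∅, S=∅, K=[fun]>
[3] <C=(x x), E={x↦0}, S={0↦clo(λx. (x x), ∅)}, K=∅>
[4] <C=x, E={x↦0}, S={0↦clo(λx. (x x), ∅)}, K=[arg]>
[5] <C=x, E={x↦0}, S={0↦clo(λx. (x x), ∅)}, K=[fun]>
[6] <C=(x x), E={x↦1}, S={0↦clo(λx. (x x), ∅), 1↦clo(λx. (x x), ∅)}, K=∅>
[7] <C=x, E={x↦1}, S={0↦clo(λx. (x x), ∅), 1↦clo(λx. (x x), ∅)}, K=[arg]>
[8] <C=x, E={x↦1}, S={0↦clo(λx. (x x), ∅), 1↦clo(λx. (x x), ∅)}, K=[fun]>
[9] <C=(x x), E={x↦2}, S={0↦clo(λx. (x x), ∅), 1↦clo(λx. (x x), ∅), 2↦clo(λx. (x x), ∅)}, K=∅>
[10] <C=x, E={x↦2}, S={0↦clo(λx. (x x), ∅), 1↦clo(λx. (x x), ∅), 2↦clo(λx. (x x), ∅)}, K=[arg]>
[11] <C=x, E={x↦2}, S={0↦clo(λx. (x x), ∅), 1↦clo(λx. (x x), ∅), 2↦clo(λx. (x x), ∅)}, K=[fun]>
[12] <C=(x x), E={x↦3}, S={0↦clo(λx. (x x), ∅), 1↦clo(λx. (x x), ∅), 2↦clo(λx. (x x), ∅), 3↦clo(λx. (x x), ∅)}, K=∅>
[13] <C=x, E={x↦3}, S={0↦clo(λx. (x x), ∅), 1↦clo(λx. (x x), ∅), 2↦clo(λx. (x x), ∅), 3↦clo(λx. (x x), ∅)}, K=[arg]>
[14] <C=x, E={x↦3}, S={0↦clo(λx. (x x), ∅), 1↦clo(λx. (x x), ∅), 2↦clo(λx. (x x), ∅), 3↦clo(λx. (x x), ∅)}, K=[fun]>
[15] <C=(x x), E={x↦4}, S={0↦clo(λx. (x x), ∅), 1↦clo(λx. (x x), ∅), 2↦clo(λx. (x x), ∅), 3↦clo(λx. (x x), ∅), 4↦clo(λx. (x x), ∅)}, K=∅>
[16] <C=x, E={x↦4}, S={0↦clo(λx. (x x), ∅), 1↦clo(λx. (x x), ∅), 2↦clo(λx. (x x), ∅), 3↦clo(λx. (x x), ∅), 4↦clo(λx. (x x), ∅)}, K=[arg]>
[17] <C=x, E={x↦4}, S={0↦clo(λx. (x x), ∅), 1↦clo(λx. (x x), ∅), 2↦clo(λx. (x x), ∅), 3↦clo(λx. (x x), ∅), 4↦clo(λx. (x x), ∅)}, K=[fun]>
→ 17 transitions taken and the configuration is still not final: no result within 17 steps

Answer: DIVERGES (no final state within 17 steps)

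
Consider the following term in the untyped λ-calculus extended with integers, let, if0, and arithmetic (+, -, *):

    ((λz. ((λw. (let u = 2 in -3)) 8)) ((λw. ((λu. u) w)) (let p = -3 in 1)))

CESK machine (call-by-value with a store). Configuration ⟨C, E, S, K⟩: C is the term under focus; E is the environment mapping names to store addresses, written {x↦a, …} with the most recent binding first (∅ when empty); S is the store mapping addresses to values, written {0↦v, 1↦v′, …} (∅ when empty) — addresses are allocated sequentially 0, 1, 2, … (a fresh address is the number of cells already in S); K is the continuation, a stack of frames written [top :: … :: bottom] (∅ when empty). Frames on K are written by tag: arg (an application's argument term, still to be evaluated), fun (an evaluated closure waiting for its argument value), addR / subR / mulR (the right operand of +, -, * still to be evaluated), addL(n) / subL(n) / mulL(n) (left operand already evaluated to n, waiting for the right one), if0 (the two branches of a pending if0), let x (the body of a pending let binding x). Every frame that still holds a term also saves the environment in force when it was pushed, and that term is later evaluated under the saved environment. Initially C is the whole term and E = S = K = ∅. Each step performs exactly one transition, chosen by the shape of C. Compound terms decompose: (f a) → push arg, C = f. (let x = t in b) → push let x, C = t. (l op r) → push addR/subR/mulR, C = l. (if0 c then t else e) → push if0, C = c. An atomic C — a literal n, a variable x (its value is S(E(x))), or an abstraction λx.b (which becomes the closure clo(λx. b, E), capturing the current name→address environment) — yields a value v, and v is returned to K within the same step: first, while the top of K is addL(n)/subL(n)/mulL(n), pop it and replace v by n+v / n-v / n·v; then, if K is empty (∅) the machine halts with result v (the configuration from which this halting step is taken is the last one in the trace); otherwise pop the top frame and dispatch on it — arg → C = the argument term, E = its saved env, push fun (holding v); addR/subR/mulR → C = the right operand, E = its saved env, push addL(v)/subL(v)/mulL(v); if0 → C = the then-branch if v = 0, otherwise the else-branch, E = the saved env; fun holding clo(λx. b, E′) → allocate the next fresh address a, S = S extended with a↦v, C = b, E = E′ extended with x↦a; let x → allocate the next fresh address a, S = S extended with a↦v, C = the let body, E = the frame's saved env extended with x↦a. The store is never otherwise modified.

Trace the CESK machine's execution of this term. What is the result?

t=0: ⟨C=((λz. ((λw. (let u = 2 in -3)) 8)) ((λw. ((λu. u) w)) (let p = -3 in 1))); E=∅; S=∅; K=∅⟩
t=1: ⟨C=(λz. ((λw. (let u = 2 in -3)) 8)); E=∅; S=∅; K=[arg]⟩
t=2: ⟨C=((λw. ((λu. u) w)) (let p = -3 in 1)); E=∅; S=∅; K=[fun]⟩
t=3: ⟨C=(λw. ((λu. u) w)); E=∅; S=∅; K=[arg :: fun]⟩
t=4: ⟨C=(let p = -3 in 1); E=∅; S=∅; K=[fun :: fun]⟩
t=5: ⟨C=-3; E=∅; S=∅; K=[let p :: fun :: fun]⟩
t=6: ⟨C=1; E={p↦0}; S={0↦-3}; K=[fun :: fun]⟩
t=7: ⟨C=((λu. u) w); E={w↦1}; S={0↦-3, 1↦1}; K=[fun]⟩
t=8: ⟨C=(λu. u); E={w↦1}; S={0↦-3, 1↦1}; K=[arg :: fun]⟩
t=9: ⟨C=w; E={w↦1}; S={0↦-3, 1↦1}; K=[fun :: fun]⟩
t=10: ⟨C=u; E={u↦2, w↦1}; S={0↦-3, 1↦1, 2↦1}; K=[fun]⟩
t=11: ⟨C=((λw. (let u = 2 in -3)) 8); E={z↦3}; S={0↦-3, 1↦1, 2↦1, 3↦1}; K=∅⟩
t=12: ⟨C=(λw. (let u = 2 in -3)); E={z↦3}; S={0↦-3, 1↦1, 2↦1, 3↦1}; K=[arg]⟩
t=13: ⟨C=8; E={z↦3}; S={0↦-3, 1↦1, 2↦1, 3↦1}; K=[fun]⟩
t=14: ⟨C=(let u = 2 in -3); E={w↦4, z↦3}; S={0↦-3, 1↦1, 2↦1, 3↦1, 4↦8}; K=∅⟩
t=15: ⟨C=2; E={w↦4, z↦3}; S={0↦-3, 1↦1, 2↦1, 3↦1, 4↦8}; K=[let u]⟩
t=16: ⟨C=-3; E={u↦5, w↦4, z↦3}; S={0↦-3, 1↦1, 2↦1, 3↦1, 4↦8, 5↦2}; K=∅⟩
→ final value -3

Answer: -3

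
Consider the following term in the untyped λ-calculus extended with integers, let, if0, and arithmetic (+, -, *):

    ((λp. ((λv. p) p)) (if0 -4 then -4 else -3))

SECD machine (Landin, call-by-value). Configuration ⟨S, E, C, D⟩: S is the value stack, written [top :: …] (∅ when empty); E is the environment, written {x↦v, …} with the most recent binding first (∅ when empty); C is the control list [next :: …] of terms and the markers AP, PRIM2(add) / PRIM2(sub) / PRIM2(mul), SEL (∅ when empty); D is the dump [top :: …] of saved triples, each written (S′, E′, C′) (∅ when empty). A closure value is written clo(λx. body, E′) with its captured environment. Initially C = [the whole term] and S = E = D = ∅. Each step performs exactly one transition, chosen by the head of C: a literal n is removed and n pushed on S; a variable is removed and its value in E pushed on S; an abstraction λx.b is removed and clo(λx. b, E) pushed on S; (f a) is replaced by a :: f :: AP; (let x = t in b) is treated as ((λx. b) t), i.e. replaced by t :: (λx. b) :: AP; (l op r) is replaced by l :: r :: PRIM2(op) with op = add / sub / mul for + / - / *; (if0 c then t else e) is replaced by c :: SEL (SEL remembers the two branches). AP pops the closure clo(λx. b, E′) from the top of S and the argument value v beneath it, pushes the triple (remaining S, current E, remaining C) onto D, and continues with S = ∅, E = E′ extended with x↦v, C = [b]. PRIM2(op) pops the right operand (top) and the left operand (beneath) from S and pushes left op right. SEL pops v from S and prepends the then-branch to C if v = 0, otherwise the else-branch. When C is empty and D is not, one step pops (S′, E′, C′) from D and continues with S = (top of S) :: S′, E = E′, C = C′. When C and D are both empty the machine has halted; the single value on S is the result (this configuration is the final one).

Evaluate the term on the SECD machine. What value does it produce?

Answer: -3

Machine steps:
0. ⟨S=∅; E=∅; C=[((λp. ((λv. p) p)) (if0 -4 then -4 else -3))]; D=∅⟩
1. ⟨S=∅; E=∅; C=[(if0 -4 then -4 else -3) :: (λp. ((λv. p) p)) :: AP]; D=∅⟩
2. ⟨S=∅; E=∅; C=[-4 :: SEL :: (λp. ((λv. p) p)) :: AP]; D=∅⟩
3. ⟨S=[-4]; E=∅; C=[SEL :: (λp. ((λv. p) p)) :: AP]; D=∅⟩
4. ⟨S=∅; E=∅; C=[-3 :: (λp. ((λv. p) p)) :: AP]; D=∅⟩
5. ⟨S=[-3]; E=∅; C=[(λp. ((λv. p) p)) :: AP]; D=∅⟩
6. ⟨S=[clo(λp. ((λv. p) p), ∅) :: -3]; E=∅; C=[AP]; D=∅⟩
7. ⟨S=∅; E={p↦-3}; C=[((λv. p) p)]; D=[(∅, ∅, ∅)]⟩
8. ⟨S=∅; E={p↦-3}; C=[p :: (λv. p) :: AP]; D=[(∅, ∅, ∅)]⟩
9. ⟨S=[-3]; E={p↦-3}; C=[(λv. p) :: AP]; D=[(∅, ∅, ∅)]⟩
10. ⟨S=[clo(λv. p, {p↦-3}) :: -3]; E={p↦-3}; C=[AP]; D=[(∅, ∅, ∅)]⟩
11. ⟨S=∅; E={v↦-3, p↦-3}; C=[p]; D=[(∅, {p↦-3}, ∅) :: (∅, ∅, ∅)]⟩
12. ⟨S=[-3]; E={v↦-3, p↦-3}; C=∅; D=[(∅, {p↦-3}, ∅) :: (∅, ∅, ∅)]⟩
13. ⟨S=[-3]; E={p↦-3}; C=∅; D=[(∅, ∅, ∅)]⟩
14. ⟨S=[-3]; E=∅; C=∅; D=∅⟩
→ final value -3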